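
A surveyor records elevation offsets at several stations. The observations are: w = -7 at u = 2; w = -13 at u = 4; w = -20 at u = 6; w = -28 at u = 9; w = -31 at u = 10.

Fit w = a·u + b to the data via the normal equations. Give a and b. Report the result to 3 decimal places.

a = -2.996, b = -1.228

AᵀA·[a, b]ᵀ = Aᵀw reads: 237·a + 31·b = -748;  31·a + 5·b = -99.
Determinant 237·5 − 31² = 224.
a = ((-748)·5 − 31·(-99))/224 = -671/224; b = (237·(-99) − 31·(-748))/224 = -275/224.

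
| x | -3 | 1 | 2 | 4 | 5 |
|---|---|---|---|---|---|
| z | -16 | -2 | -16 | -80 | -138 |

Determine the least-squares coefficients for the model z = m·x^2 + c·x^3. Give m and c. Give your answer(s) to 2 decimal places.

Normal-equation sums: Σx^2·x^2 = 979, Σx^2·x^3 = 3939, Σx^3·x^3 = 20515.
For Mᵀz: Σx^2·z = -4940, Σx^3·z = -22068.
So MᵀM·[m, c]ᵀ = Mᵀz: [[979, 3939]; [3939, 20515]]·[m, c]ᵀ = [-4940, -22068]ᵀ.
Δ = 979·20515 − 3939² = 4568464.
m = ((-4940)·20515 − 3939·(-22068))/4568464 = -1802281/571058; c = (979·(-22068) − 3939·(-4940))/4568464 = -268239/571058.

m = -3.16, c = -0.47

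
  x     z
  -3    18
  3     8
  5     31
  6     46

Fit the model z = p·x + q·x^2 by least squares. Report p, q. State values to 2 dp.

p = -1.52, q = 1.53

MᵀM·[p, q]ᵀ = Mᵀz reads: 79·p + 341·q = 401;  341·p + 2083·q = 2665.
Eliminating q: 2083·(row 1) − 341·(row 2) gives 48276·p = 2083·401 − 341·2665 = -73482, so p = -12247/8046.
Then q = (2665 − 341·(-12247/8046))/2083 = 12299/8046.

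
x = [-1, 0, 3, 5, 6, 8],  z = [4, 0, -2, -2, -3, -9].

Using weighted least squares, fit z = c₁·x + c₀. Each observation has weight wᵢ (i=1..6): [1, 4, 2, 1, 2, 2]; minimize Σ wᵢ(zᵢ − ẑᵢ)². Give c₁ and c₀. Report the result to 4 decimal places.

Compute the Gram sums: Σwᵢ·x·x = 244, Σwᵢ·x = 38, Σwᵢ·1 = 12.
And Σwᵢ·x·z = -206, Σwᵢ·z = -26.
AᵀWA·[c₁, c₀]ᵀ = AᵀWz becomes [[244, 38]; [38, 12]]·[c₁, c₀]ᵀ = [-206, -26]ᵀ.
Determinant 244·12 − 38² = 1484.
c₁ = ((-206)·12 − 38·(-26))/1484 = -1; c₀ = (244·(-26) − 38·(-206))/1484 = 1.

c₁ = -1.0000, c₀ = 1.0000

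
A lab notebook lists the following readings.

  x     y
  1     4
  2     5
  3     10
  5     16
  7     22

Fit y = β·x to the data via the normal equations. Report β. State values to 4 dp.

β = 3.1591

Forming MᵀM = [[88]] and Mᵀy = [278]ᵀ gives MᵀM·[β]ᵀ = Mᵀy.
Hence β = 278 / 88 ≈ 3.15909.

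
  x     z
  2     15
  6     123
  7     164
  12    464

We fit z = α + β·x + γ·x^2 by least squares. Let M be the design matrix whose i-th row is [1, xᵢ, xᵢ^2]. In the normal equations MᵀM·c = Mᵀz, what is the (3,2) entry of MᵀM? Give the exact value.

Row 3 ↔ basis x^2, column 2 ↔ basis x, so (MᵀM)_{3,2} = Σᵢ (x^2)·(x) = (4)·(2) + (36)·(6) + (49)·(7) + (144)·(12) = 2295.

2295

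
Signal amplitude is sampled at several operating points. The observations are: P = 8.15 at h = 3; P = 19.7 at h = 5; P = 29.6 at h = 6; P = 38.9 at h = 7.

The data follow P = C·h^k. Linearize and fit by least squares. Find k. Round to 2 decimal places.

k = 1.85

Taking logs, ln P = k·ln h + ln C, so regress ln P on ln h.
Σln h = 6.4457, Σ(ln h)² = 10.7942, Σln P = 12.1274, Σln h·ln P = 20.2961.
Equations: 10.7942·k + 6.4457·ln C = 20.2961;  6.4457·k + 4·ln C = 12.1274.
Δ = 10.7942·4 − (6.4457)² = 1.6295; k = (20.2961·4 − 6.4457·12.1274)/1.6295 = 1.84988, ln C = (10.7942·12.1274 − 6.4457·20.2961)/1.6295 = 0.05090.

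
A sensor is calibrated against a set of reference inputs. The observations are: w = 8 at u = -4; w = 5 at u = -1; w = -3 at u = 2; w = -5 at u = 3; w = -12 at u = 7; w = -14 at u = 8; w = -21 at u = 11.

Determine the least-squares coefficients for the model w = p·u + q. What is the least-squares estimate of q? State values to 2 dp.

q = 1.30

MᵀM·[p, q]ᵀ = Mᵀw reads: 264·p + 26·q = -485;  26·p + 7·q = -42.
det = 264·7 − 26² = 1172.
p = ((-485)·7 − 26·(-42))/1172 = -2303/1172; q = (264·(-42) − 26·(-485))/1172 = 761/586.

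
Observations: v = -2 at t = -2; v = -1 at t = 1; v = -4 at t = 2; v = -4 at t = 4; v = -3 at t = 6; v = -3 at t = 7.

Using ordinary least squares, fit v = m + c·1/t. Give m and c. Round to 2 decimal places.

m = -2.94, c = 0.41

Compute the Gram sums: Σ1 = 6, Σ1/t = 131/84, Σ1/t·1/t = 11365/7056.
And Σv = -17, Σ1/t·v = -55/14.
det = 6·(11365/7056) − (131/84)² = 51029/7056.
m = ((-17)·(11365/7056) − (131/84)·(-55/14))/(51029/7056) = -149975/51029; c = (6·(-55/14) − (131/84)·(-17))/(51029/7056) = 20748/51029.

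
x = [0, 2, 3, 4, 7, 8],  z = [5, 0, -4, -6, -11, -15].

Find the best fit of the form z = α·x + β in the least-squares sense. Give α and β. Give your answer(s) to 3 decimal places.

From the data, Σx·x = 142, Σx = 24, Σ1 = 6.
Right-hand side: Σx·z = -233, Σz = -31.
So MᵀM·[α, β]ᵀ = Mᵀz: [[142, 24]; [24, 6]]·[α, β]ᵀ = [-233, -31]ᵀ.
Eliminating β: 6·(row 1) − 24·(row 2) gives 276·α = 6·(-233) − 24·(-31) = -654, so α = -109/46.
Then β = ((-31) − 24·(-109/46))/6 = 595/138.

α = -2.370, β = 4.312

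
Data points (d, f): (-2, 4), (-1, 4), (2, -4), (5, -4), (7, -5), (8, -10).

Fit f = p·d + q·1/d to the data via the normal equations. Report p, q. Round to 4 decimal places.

The normal equations are: 147·p + 6·q = -155;  6·p + (123561/78400)·q = -1507/140.
(Σd·d = 147, Σd·1/d = 6, Σ1/d·1/d = 123561/78400, Σd·f = -155, Σ1/d·f = -1507/140.)
det = 147·(123561/78400) − 6² = 313083/1600.
p = ((-155)·(123561/78400) − 6·(-1507/140))/(313083/1600) = -4696145/5113689; q = (147·(-1507/140) − 6·(-155))/(313083/1600) = -347920/104361.

p = -0.9183, q = -3.3338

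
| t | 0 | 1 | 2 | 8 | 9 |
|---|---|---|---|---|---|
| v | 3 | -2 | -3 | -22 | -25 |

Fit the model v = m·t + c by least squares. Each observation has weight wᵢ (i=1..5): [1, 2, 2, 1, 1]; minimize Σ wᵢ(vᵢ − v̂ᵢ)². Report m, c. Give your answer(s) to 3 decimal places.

m = -3.016, c = 2.196

Normal-equation sums: Σwᵢ·t·t = 155, Σwᵢ·t = 23, Σwᵢ·1 = 7.
Right-hand side: Σwᵢ·t·v = -417, Σwᵢ·v = -54.
Determinant 155·7 − 23² = 556.
m = ((-417)·7 − 23·(-54))/556 = -1677/556; c = (155·(-54) − 23·(-417))/556 = 1221/556.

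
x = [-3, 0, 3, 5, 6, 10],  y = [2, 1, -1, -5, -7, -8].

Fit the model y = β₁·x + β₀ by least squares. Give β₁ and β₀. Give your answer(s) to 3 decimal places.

With design matrix A, AᵀA = [[179, 21]; [21, 6]] and Aᵀy = [-156, -18]ᵀ.
Δ = 179·6 − 21² = 633.
β₁ = ((-156)·6 − 21·(-18))/633 = -186/211; β₀ = (179·(-18) − 21·(-156))/633 = 18/211.

β₁ = -0.882, β₀ = 0.085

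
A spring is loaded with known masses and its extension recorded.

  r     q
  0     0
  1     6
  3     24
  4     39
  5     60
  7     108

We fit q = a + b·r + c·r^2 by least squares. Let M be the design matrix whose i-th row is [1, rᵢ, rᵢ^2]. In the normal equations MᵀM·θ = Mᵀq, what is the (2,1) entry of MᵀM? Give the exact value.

20

Row 2 ↔ basis r, column 1 ↔ basis 1, so (MᵀM)_{2,1} = Σᵢ r = (0)·(1) + (1)·(1) + (3)·(1) + (4)·(1) + (5)·(1) + (7)·(1) = 20.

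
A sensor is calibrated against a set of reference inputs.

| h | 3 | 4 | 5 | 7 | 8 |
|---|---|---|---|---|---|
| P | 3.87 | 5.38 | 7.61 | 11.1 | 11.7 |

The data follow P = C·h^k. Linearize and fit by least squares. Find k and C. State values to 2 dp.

With ln Pᵢ as the transformed response and ln hᵢ as the regressor:
Σln h = 8.1197, Σ(ln h)² = 13.8297, Σln P = 9.9319, Σln h·ln P = 16.8840.
Equations: 13.8297·k + 8.1197·ln C = 16.8840;  8.1197·k + 5·ln C = 9.9319.
Solving (det = 3.2190): k = 1.17288, ln C = 0.08170, so C = exp(0.08170) = 1.08513.

k = 1.17, C = 1.09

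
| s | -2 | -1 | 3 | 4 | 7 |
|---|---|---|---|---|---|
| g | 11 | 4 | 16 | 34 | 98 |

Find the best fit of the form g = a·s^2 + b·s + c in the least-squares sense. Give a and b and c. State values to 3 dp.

a = 2.076, b = -0.658, c = 1.249

XᵀX·[a, b, c]ᵀ = Xᵀg reads: 2755·a + 425·b + 79·c = 5538;  425·a + 79·b + 11·c = 844;  79·a + 11·b + 5·c = 163.
Solving the 3×3 system (Gaussian elimination) gives a = 14435/6954, b = -4573/6954, c = 1448/1159.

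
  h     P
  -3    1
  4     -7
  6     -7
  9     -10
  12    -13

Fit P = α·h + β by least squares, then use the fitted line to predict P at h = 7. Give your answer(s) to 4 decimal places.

XᵀX·[α, β]ᵀ = XᵀP reads: 286·α + 28·β = -319;  28·α + 5·β = -36.
(Σh·h = 286, Σh = 28, Σ1 = 5, Σh·P = -319, ΣP = -36.)
Determinant 286·5 − 28² = 646.
α = ((-319)·5 − 28·(-36))/646 = -587/646; β = (286·(-36) − 28·(-319))/646 = -682/323.
At h = 7: P̂ = (-587/646)·(7) + (-682/323)·(1) = -5473/646.

P̂ = -8.4721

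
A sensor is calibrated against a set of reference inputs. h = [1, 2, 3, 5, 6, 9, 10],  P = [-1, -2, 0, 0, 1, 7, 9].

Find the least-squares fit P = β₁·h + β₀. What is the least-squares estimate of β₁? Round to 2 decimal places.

From the data, Σh·h = 256, Σh = 36, Σ1 = 7.
Moment sums: Σh·P = 154, ΣP = 14.
Eliminating β₀: 7·(row 1) − 36·(row 2) gives 496·β₁ = 7·154 − 36·14 = 574, so β₁ = 287/248.
Then β₀ = (14 − 36·(287/248))/7 = -245/62.

β₁ = 1.16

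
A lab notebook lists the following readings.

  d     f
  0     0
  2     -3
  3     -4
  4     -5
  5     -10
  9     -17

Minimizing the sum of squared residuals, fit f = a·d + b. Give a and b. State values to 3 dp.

a = -1.954, b = 0.989

Compute the Gram sums: Σd·d = 135, Σd = 23, Σ1 = 6.
Right-hand side: Σd·f = -241, Σf = -39.
Determinant 135·6 − 23² = 281.
a = ((-241)·6 − 23·(-39))/281 = -549/281; b = (135·(-39) − 23·(-241))/281 = 278/281.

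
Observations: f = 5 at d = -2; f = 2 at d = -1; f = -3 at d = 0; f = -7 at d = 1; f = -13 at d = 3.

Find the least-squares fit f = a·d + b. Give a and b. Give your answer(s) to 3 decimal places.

a = -3.703, b = -2.459

Sums needed: Σd·d = 15, Σd = 1, Σ1 = 5.
Moment sums: Σd·f = -58, Σf = -16.
XᵀX·[a, b]ᵀ = Xᵀf becomes [[15, 1]; [1, 5]]·[a, b]ᵀ = [-58, -16]ᵀ.
Determinant 15·5 − 1² = 74.
a = ((-58)·5 − 1·(-16))/74 = -137/37; b = (15·(-16) − 1·(-58))/74 = -91/37.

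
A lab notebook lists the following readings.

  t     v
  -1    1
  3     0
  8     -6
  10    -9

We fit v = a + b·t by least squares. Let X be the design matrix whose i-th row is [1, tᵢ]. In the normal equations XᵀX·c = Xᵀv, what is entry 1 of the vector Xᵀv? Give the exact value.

Entry 1 ↔ basis 1, so (Xᵀv)_{1} = Σᵢ vᵢ = (1)·(1) + (1)·(0) + (1)·(-6) + (1)·(-9) = -14.

-14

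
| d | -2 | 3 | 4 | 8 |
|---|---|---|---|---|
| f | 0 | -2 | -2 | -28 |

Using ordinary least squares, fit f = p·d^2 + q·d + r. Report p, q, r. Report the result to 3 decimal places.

p = -0.543, q = 0.495, r = 3.028

Forming AᵀA = [[4449, 595, 93]; [595, 93, 13]; [93, 13, 4]] and Aᵀf = [-1842, -238, -32]ᵀ gives AᵀA·[p, q, r]ᵀ = Aᵀf.
Solving the 3×3 system (Gaussian elimination) gives p = -3299/6070, q = 3003/6070, r = 9191/3035.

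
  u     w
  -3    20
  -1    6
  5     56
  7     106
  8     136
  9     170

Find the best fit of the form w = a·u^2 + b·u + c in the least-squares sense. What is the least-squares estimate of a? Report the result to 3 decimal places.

a = 1.986

Normal-equation sums: Σu^2·u^2 = 13765, Σu^2·u = 1681, Σu^2 = 229, Σu·u = 229, Σu = 25, Σ1 = 6.
For Xᵀw: Σu^2·w = 29254, Σu·w = 3574, Σw = 494.
XᵀX·[a, b, c]ᵀ = Xᵀw becomes [[13765, 1681, 229]; [1681, 229, 25]; [229, 25, 6]]·[a, b, c]ᵀ = [29254, 3574, 494]ᵀ.
Inverting the 3×3 Gram matrix, [a, b, c]ᵀ = [1003/505, 2041/3535, 14576/3535]ᵀ.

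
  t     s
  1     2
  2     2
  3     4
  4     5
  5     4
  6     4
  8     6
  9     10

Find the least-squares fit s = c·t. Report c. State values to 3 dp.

Entries of MᵀM: Σt·t = 236.
And Σt·s = 220.
Normal equations: [[236]]·[c]ᵀ = [220]ᵀ.
Hence c = 220 / 236 ≈ 0.932203.

c = 0.932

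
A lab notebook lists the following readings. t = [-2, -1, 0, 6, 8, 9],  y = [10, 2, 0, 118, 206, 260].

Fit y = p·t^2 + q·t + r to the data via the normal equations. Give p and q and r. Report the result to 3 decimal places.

p = 3.077, q = 1.172, r = 0.050

Setting ∂/∂p … = 0 gives: 11970·p + 1448·q + 186·r = 38534;  1448·p + 186·q + 20·r = 4674;  186·p + 20·q + 6·r = 596.
Inverting the 3×3 Gram matrix, [p, q, r]ᵀ = [42119/13690, 8024/6845, 691/13690]ᵀ.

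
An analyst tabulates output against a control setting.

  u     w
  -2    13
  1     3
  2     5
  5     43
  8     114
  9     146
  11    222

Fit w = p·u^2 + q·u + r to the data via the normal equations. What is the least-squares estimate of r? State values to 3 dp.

Normal-equation sums: Σu^2·u^2 = 25956, Σu^2·u = 2698, Σu^2 = 300, Σu·u = 300, Σu = 34, Σ1 = 7.
For Xᵀw: Σu^2·w = 47134, Σu·w = 4870, Σw = 546.
XᵀX·[p, q, r]ᵀ = Xᵀw becomes [[25956, 2698, 300]; [2698, 300, 34]; [300, 34, 7]]·[p, q, r]ᵀ = [47134, 4870, 546]ᵀ.
Row-reducing yields p = 784837/396809, q = -695167/396809, r = 691756/396809.

r = 1.743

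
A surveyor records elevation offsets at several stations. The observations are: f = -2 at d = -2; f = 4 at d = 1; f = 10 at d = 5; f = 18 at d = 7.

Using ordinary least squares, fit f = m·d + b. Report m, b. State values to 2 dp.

m = 2.08, b = 1.77

The normal equations are: 79·m + 11·b = 184;  11·m + 4·b = 30.
Determinant 79·4 − 11² = 195.
m = (184·4 − 11·30)/195 = 406/195; b = (79·30 − 11·184)/195 = 346/195.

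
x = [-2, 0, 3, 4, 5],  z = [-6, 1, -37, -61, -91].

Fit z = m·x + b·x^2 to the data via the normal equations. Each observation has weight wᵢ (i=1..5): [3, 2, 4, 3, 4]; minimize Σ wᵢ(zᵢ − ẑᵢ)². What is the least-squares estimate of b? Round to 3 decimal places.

b = -3.017

The normal system MᵀWM·[m, b]ᵀ = MᵀWz is [[196, 776]; [776, 3640]]·[m, b]ᵀ = [-2960, -13432]ᵀ.
Eliminating b: 3640·(row 1) − 776·(row 2) gives 111264·m = 3640·(-2960) − 776·(-13432) = -351168, so m = -3658/1159.
Then b = ((-13432) − 776·(-3658/1159))/3640 = -3497/1159.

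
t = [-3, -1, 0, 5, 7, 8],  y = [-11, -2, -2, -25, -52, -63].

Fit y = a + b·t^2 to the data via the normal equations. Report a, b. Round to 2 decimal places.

a = -1.66, b = -0.98

The normal system MᵀM·[a, b]ᵀ = Mᵀy is [[6, 148]; [148, 7204]]·[a, b]ᵀ = [-155, -7306]ᵀ.
Δ = 6·7204 − 148² = 21320.
a = ((-155)·7204 − 148·(-7306))/21320 = -8833/5330; b = (6·(-7306) − 148·(-155))/21320 = -2612/2665.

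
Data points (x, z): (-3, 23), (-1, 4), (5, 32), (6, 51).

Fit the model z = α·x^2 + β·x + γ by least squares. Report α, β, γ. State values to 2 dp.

α = 1.84, β = -2.49, γ = -0.74

From the data, Σx^2·x^2 = 2003, Σx^2·x = 313, Σx^2 = 71, Σx·x = 71, Σx = 7, Σ1 = 4.
And Σx^2·z = 2847, Σx·z = 393, Σz = 110.
Normal equations: [[2003, 313, 71]; [313, 71, 7]; [71, 7, 4]]·[α, β, γ]ᵀ = [2847, 393, 110]ᵀ.
Inverting the 3×3 Gram matrix, [α, β, γ]ᵀ = [1961/1068, -13277/5340, -659/890]ᵀ.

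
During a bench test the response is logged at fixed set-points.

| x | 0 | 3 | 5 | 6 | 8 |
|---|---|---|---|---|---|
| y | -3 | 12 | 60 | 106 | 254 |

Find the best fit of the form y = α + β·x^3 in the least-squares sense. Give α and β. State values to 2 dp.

Sums needed: Σ1 = 5, Σx^3 = 880, Σx^3·x^3 = 325154.
For Aᵀy: Σy = 429, Σx^3·y = 160768.
AᵀA·[α, β]ᵀ = Aᵀy becomes [[5, 880]; [880, 325154]]·[α, β]ᵀ = [429, 160768]ᵀ.
Determinant 5·325154 − 880² = 851370.
α = (429·325154 − 880·160768)/851370 = -992387/425685; β = (5·160768 − 880·429)/851370 = 42632/85137.

α = -2.33, β = 0.50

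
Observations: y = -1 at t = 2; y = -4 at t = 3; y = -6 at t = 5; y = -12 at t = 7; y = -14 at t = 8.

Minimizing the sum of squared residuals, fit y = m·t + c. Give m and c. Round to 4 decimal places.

Forming XᵀX = [[151, 25]; [25, 5]] and Xᵀy = [-240, -37]ᵀ gives XᵀX·[m, c]ᵀ = Xᵀy.
det = 151·5 − 25² = 130.
m = ((-240)·5 − 25·(-37))/130 = -55/26; c = (151·(-37) − 25·(-240))/130 = 413/130.

m = -2.1154, c = 3.1769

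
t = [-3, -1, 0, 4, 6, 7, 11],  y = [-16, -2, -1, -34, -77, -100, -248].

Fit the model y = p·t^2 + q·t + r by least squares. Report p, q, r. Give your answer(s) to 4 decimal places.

p = -1.9919, q = -0.5690, r = -0.3185

Normal-equation sums: Σt^2·t^2 = 18676, Σt^2·t = 1926, Σt^2 = 232, Σt·t = 232, Σt = 24, Σ1 = 7.
Moment sums: Σt^2·y = -38370, Σt·y = -3976, Σy = -478.
So MᵀM·[p, q, r]ᵀ = Mᵀy: [[18676, 1926, 232]; [1926, 232, 24]; [232, 24, 7]]·[p, q, r]ᵀ = [-38370, -3976, -478]ᵀ.
Inverting the 3×3 Gram matrix, [p, q, r]ᵀ = [-1278224/641721, -121721/213907, -204394/641721]ᵀ.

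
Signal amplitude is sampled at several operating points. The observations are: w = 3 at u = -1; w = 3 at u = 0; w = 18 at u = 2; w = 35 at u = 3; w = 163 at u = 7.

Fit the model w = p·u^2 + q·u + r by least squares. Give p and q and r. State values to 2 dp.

p = 3.00, q = 1.92, r = 2.33

From the data, Σu^2·u^2 = 2499, Σu^2·u = 377, Σu^2 = 63, Σu·u = 63, Σu = 11, Σ1 = 5.
Moment sums: Σu^2·w = 8377, Σu·w = 1279, Σw = 222.
XᵀX·[p, q, r]ᵀ = Xᵀw becomes [[2499, 377, 63]; [377, 63, 11]; [63, 11, 5]]·[p, q, r]ᵀ = [8377, 1279, 222]ᵀ.
Inverting the 3×3 Gram matrix, [p, q, r]ᵀ = [787/262, 503/262, 305/131]ᵀ.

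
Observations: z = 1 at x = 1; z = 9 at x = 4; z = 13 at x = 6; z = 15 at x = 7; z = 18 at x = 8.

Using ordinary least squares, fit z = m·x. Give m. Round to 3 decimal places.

m = 2.193

Sums needed: Σx·x = 166.
And Σx·z = 364.
MᵀM·[m]ᵀ = Mᵀz becomes [[166]]·[m]ᵀ = [364]ᵀ.
Hence m = 364 / 166 ≈ 2.19277.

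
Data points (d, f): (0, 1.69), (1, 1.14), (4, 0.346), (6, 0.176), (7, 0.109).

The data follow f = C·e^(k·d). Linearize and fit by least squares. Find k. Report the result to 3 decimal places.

k = -0.386

Taking logs, ln f = k·d + ln C, so regress ln f on d.
Σd = 18.0000, Σ(d)² = 102.0000, Σln f = -4.3592, Σd·ln f = -30.0527.
Equations: 102.0000·k + 18.0000·ln C = -30.0527;  18.0000·k + 5·ln C = -4.3592.
Δ = 102.0000·5 − (18.0000)² = 186.0000; k = (-30.0527·5 − 18.0000·-4.3592)/186.0000 = -0.38601, ln C = (102.0000·-4.3592 − 18.0000·-30.0527)/186.0000 = 0.51778.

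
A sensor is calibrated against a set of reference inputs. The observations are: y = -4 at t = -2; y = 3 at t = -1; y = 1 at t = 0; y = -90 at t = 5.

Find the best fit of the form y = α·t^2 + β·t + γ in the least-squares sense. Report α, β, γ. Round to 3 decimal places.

α = -2.987, β = -3.389, γ = 1.599

Setting ∂/∂α … = 0 gives: 642·α + 116·β + 30·γ = -2263;  116·α + 30·β + 2·γ = -445;  30·α + 2·β + 4·γ = -90.
Solving the 3×3 system (Gaussian elimination) gives α = -1413/473, β = -1603/473, γ = 1513/946.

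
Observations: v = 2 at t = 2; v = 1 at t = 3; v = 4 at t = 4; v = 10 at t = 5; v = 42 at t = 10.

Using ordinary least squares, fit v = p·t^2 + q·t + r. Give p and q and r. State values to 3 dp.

p = 0.521, q = -1.103, r = 1.047

Entries of XᵀX: Σt^2·t^2 = 10978, Σt^2·t = 1224, Σt^2 = 154, Σt·t = 154, Σt = 24, Σ1 = 5.
Right-hand side: Σt^2·v = 4531, Σt·v = 493, Σv = 59.
XᵀX·[p, q, r]ᵀ = Xᵀv becomes [[10978, 1224, 154]; [1224, 154, 24]; [154, 24, 5]]·[p, q, r]ᵀ = [4531, 493, 59]ᵀ.
Row-reducing yields p = 8961/17198, q = -18973/17198, r = 9004/8599.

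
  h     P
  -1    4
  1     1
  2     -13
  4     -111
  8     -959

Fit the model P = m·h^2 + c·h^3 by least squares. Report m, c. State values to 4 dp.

m = 1.0910, c = -2.0094

The normal system AᵀA·[m, c]ᵀ = AᵀP is [[4370, 33824]; [33824, 266306]]·[m, c]ᵀ = [-63199, -498219]ᵀ.
Eliminating c: 266306·(row 1) − 33824·(row 2) gives 19694244·m = 266306·(-63199) − 33824·(-498219) = 21486562, so m = 10743281/9847122.
Then c = ((-498219) − 33824·(10743281/9847122))/266306 = -19787027/9847122.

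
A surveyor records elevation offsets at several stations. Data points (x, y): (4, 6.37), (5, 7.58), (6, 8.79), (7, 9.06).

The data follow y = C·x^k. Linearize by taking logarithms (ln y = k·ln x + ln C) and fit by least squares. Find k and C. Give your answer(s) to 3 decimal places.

k = 0.657, C = 2.606

Let Y = ln y. Fitting Y = k·ln x + ln C by least squares:
Σln x = 6.7334, Σ(ln x)² = 11.5091, Σln y = 8.2546, Σln x·ln y = 14.0099.
Equations: 11.5091·k + 6.7334·ln C = 14.0099;  6.7334·k + 4·ln C = 8.2546.
Δ = 11.5091·4 − (6.7334)² = 0.6976; k = (14.0099·4 − 6.7334·8.2546)/0.6976 = 0.65682, ln C = (11.5091·8.2546 − 6.7334·14.0099)/0.6976 = 0.95799, so C = exp(0.95799) = 2.60645.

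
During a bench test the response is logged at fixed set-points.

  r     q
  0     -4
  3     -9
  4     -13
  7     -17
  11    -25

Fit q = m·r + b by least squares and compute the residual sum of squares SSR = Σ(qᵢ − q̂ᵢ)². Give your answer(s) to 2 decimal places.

SSR = 2.50

Compute the Gram sums: Σr·r = 195, Σr = 25, Σ1 = 5.
Right-hand side: Σr·q = -473, Σq = -68.
Normal equations: [[195, 25]; [25, 5]]·[m, b]ᵀ = [-473, -68]ᵀ.
Δ = 195·5 − 25² = 350.
m = ((-473)·5 − 25·(-68))/350 = -19/10; b = (195·(-68) − 25·(-473))/350 = -41/10.
Residuals: 1/10, 4/5, -13/10, 2/5, 0; SSR = 5/2.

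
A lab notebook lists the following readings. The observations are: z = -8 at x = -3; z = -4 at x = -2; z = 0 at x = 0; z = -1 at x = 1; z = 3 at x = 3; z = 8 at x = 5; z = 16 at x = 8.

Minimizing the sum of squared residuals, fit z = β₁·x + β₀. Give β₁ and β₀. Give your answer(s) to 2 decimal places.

β₁ = 2.01, β₀ = -1.45

Compute the Gram sums: Σx·x = 112, Σx = 12, Σ1 = 7.
For Aᵀz: Σx·z = 208, Σz = 14.
So AᵀA·[β₁, β₀]ᵀ = Aᵀz: [[112, 12]; [12, 7]]·[β₁, β₀]ᵀ = [208, 14]ᵀ.
Determinant 112·7 − 12² = 640.
β₁ = (208·7 − 12·14)/640 = 161/80; β₀ = (112·14 − 12·208)/640 = -29/20.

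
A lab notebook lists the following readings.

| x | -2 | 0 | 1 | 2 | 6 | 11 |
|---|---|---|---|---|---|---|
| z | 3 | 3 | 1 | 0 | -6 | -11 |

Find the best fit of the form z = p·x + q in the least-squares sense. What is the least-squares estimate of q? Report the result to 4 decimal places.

q = 1.8690

With design matrix M, MᵀM = [[166, 18]; [18, 6]] and Mᵀz = [-162, -10]ᵀ.
Δ = 166·6 − 18² = 672.
p = ((-162)·6 − 18·(-10))/672 = -33/28; q = (166·(-10) − 18·(-162))/672 = 157/84.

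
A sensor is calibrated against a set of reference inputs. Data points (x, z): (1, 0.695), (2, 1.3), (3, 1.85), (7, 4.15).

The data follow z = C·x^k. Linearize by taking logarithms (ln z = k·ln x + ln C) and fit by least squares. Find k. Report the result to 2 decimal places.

With ln zᵢ as the transformed response and ln xᵢ as the regressor:
Over the data: Σln x = 3.7377, Σ(ln x)² = 5.4740, Σln z = 1.9368, Σln x·ln z = 3.6269.
Normal system: [[5.4740, 3.7377]; [3.7377, 4]]·[k, ln C]ᵀ = [3.6269, 1.9368]ᵀ.
Solving (det = 7.9257): k = 0.91710, ln C = -0.37275.

k = 0.92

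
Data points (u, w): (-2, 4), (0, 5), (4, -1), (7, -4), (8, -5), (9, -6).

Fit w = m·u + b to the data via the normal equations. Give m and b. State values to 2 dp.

m = -1.02, b = 3.27

Compute the Gram sums: Σu·u = 214, Σu = 26, Σ1 = 6.
Right-hand side: Σu·w = -134, Σw = -7.
Eliminating b: 6·(row 1) − 26·(row 2) gives 608·m = 6·(-134) − 26·(-7) = -622, so m = -311/304.
Then b = ((-7) − 26·(-311/304))/6 = 993/304.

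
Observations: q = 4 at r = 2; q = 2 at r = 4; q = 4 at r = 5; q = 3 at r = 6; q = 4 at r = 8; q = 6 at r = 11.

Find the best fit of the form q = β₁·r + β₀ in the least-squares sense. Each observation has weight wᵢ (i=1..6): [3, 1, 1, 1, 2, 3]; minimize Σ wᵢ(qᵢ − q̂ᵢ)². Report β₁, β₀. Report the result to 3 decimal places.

β₁ = 0.245, β₀ = 2.716

From the data, Σwᵢ·r·r = 580, Σwᵢ·r = 70, Σwᵢ·1 = 11.
Right-hand side: Σwᵢ·r·q = 332, Σwᵢ·q = 47.
Eliminating β₀: 11·(row 1) − 70·(row 2) gives 1480·β₁ = 11·332 − 70·47 = 362, so β₁ = 181/740.
Then β₀ = (47 − 70·(181/740))/11 = 201/74.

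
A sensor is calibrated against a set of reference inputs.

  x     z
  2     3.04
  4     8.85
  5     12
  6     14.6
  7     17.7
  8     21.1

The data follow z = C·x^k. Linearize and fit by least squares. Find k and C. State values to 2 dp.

k = 1.39, C = 1.21

Linearized form: ln z = k·ln x + ln C. From the 6 transformed points,
Σln x = 9.5060, Σ(ln x)² = 16.3136, Σln z = 14.3810, Σln x·ln z = 24.5289.
Normal system: [[16.3136, 9.5060]; [9.5060, 6]]·[k, ln C]ᵀ = [24.5289, 14.3810]ᵀ.
Δ = 16.3136·6 − (9.5060)² = 7.5177; k = (24.5289·6 − 9.5060·14.3810)/7.5177 = 1.39236, ln C = (16.3136·14.3810 − 9.5060·24.5289)/7.5177 = 0.19087, so C = exp(0.19087) = 1.21031.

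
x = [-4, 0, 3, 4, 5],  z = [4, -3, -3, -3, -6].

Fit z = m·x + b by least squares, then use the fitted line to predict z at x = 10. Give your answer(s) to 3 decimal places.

With design matrix M, MᵀM = [[66, 8]; [8, 5]] and Mᵀz = [-67, -11]ᵀ.
Δ = 66·5 − 8² = 266.
m = ((-67)·5 − 8·(-11))/266 = -13/14; b = (66·(-11) − 8·(-67))/266 = -5/7.
At x = 10: ẑ = (-13/14)·(10) + (-5/7)·(1) = -10.

ẑ = -10.000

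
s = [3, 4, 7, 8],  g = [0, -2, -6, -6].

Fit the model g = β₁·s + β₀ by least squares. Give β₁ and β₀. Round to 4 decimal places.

β₁ = -1.2353, β₀ = 3.2941

MᵀM·[β₁, β₀]ᵀ = Mᵀg reads: 138·β₁ + 22·β₀ = -98;  22·β₁ + 4·β₀ = -14.
(Σs·s = 138, Σs = 22, Σ1 = 4, Σs·g = -98, Σg = -14.)
det = 138·4 − 22² = 68.
β₁ = ((-98)·4 − 22·(-14))/68 = -21/17; β₀ = (138·(-14) − 22·(-98))/68 = 56/17.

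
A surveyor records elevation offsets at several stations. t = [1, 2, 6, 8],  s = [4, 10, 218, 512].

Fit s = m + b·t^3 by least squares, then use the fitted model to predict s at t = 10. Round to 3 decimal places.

ŝ = 997.797

Compute the Gram sums: Σ1 = 4, Σt^3 = 737, Σt^3·t^3 = 308865.
Right-hand side: Σs = 744, Σt^3·s = 309316.
MᵀM·[m, b]ᵀ = Mᵀs becomes [[4, 737]; [737, 308865]]·[m, b]ᵀ = [744, 309316]ᵀ.
Determinant 4·308865 − 737² = 692291.
m = (744·308865 − 737·309316)/692291 = 1829668/692291; b = (4·309316 − 737·744)/692291 = 688936/692291.
At t = 10: ŝ = (1829668/692291)·(1) + (688936/692291)·(1000) = 690765668/692291.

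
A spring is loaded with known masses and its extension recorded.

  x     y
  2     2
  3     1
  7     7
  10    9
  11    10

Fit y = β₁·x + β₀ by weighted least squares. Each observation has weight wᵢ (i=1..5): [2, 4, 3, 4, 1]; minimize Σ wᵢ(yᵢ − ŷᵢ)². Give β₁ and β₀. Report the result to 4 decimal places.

Normal-equation sums: Σwᵢ·x·x = 712, Σwᵢ·x = 88, Σwᵢ·1 = 14.
For AᵀWy: Σwᵢ·x·y = 637, Σwᵢ·y = 75.
So AᵀWA·[β₁, β₀]ᵀ = AᵀWy: [[712, 88]; [88, 14]]·[β₁, β₀]ᵀ = [637, 75]ᵀ.
Eliminating β₀: 14·(row 1) − 88·(row 2) gives 2224·β₁ = 14·637 − 88·75 = 2318, so β₁ = 1159/1112.
Then β₀ = (75 − 88·(1159/1112))/14 = -166/139.

β₁ = 1.0423, β₀ = -1.1942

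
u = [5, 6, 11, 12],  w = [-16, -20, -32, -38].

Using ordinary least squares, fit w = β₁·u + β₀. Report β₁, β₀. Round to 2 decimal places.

Compute the Gram sums: Σu·u = 326, Σu = 34, Σ1 = 4.
And Σu·w = -1008, Σw = -106.
AᵀA·[β₁, β₀]ᵀ = Aᵀw becomes [[326, 34]; [34, 4]]·[β₁, β₀]ᵀ = [-1008, -106]ᵀ.
det = 326·4 − 34² = 148.
β₁ = ((-1008)·4 − 34·(-106))/148 = -107/37; β₀ = (326·(-106) − 34·(-1008))/148 = -71/37.

β₁ = -2.89, β₀ = -1.92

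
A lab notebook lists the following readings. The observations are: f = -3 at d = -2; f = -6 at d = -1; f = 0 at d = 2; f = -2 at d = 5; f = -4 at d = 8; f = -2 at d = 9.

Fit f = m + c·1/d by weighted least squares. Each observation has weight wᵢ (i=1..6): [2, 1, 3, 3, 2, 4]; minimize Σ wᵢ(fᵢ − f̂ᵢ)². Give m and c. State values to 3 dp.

Entries of AᵀWA: Σwᵢ·1 = 15, Σwᵢ·1/d = 143/180, Σwᵢ·1/d·1/d = 158801/64800.
Moment sums: Σwᵢ·f = -34, Σwᵢ·1/d·f = 266/45.
So AᵀWA·[m, c]ᵀ = AᵀWf: [[15, 143/180]; [143/180, 158801/64800]]·[m, c]ᵀ = [-34, 266/45]ᵀ.
Δ = 15·(158801/64800) − (143/180)² = 2341117/64800.
m = ((-34)·(158801/64800) − (143/180)·(266/45))/(2341117/64800) = -5703538/2341117; c = (15·(266/45) − (143/180)·(-34))/(2341117/64800) = 7495920/2341117.

m = -2.436, c = 3.202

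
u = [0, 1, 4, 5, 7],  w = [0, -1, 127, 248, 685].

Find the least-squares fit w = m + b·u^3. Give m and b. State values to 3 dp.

The normal equations are: 5·m + 533·b = 1059;  533·m + 137371·b = 274082.
Eliminating b: 137371·(row 1) − 533·(row 2) gives 402766·m = 137371·1059 − 533·274082 = -609817, so m = -46909/30982.
Then b = (274082 − 533·(-46909/30982))/137371 = 805963/402766.

m = -1.514, b = 2.001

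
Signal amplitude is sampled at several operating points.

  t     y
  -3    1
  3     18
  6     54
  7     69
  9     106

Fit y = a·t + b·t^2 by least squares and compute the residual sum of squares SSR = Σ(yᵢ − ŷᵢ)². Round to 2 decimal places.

SSR = 1.71

Normal-equation sums: Σt·t = 184, Σt·t^2 = 1288, Σt^2·t^2 = 10420.
For Aᵀy: Σt·y = 1812, Σt^2·y = 14082.
det = 184·10420 − 1288² = 258336.
a = (1812·10420 − 1288·14082)/258336 = 7744/2691; b = (184·14082 − 1288·1812)/258336 = 233/234.
Residuals: 1205/1794, 727/1794, 796/897, 3/46, -331/598; SSR = 1537/897.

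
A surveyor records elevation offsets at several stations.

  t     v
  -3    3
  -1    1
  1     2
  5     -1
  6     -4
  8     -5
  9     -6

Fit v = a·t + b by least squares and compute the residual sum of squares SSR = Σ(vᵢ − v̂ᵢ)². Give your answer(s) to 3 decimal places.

AᵀA·[a, b]ᵀ = Aᵀv reads: 217·a + 25·b = -131;  25·a + 7·b = -10.
(Σt·t = 217, Σt = 25, Σ1 = 7, Σt·v = -131, Σv = -10.)
Determinant 217·7 − 25² = 894.
a = ((-131)·7 − 25·(-10))/894 = -667/894; b = (217·(-10) − 25·(-131))/894 = 1105/894.
Residuals: -212/447, -439/447, 225/149, 668/447, -679/894, -239/894, -233/447; SSR = 5921/894.

SSR = 6.623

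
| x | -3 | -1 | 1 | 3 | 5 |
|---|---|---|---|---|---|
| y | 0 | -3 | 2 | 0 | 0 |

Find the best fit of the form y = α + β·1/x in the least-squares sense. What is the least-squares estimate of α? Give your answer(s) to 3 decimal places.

α = -0.289

AᵀA·[α, β]ᵀ = Aᵀy reads: 5·α + (1/5)·β = -1;  (1/5)·α + (509/225)·β = 5.
(Σ1 = 5, Σ1/x = 1/5, Σ1/x·1/x = 509/225, Σy = -1, Σ1/x·y = 5.)
Δ = 5·(509/225) − (1/5)² = 2536/225.
α = ((-1)·(509/225) − (1/5)·5)/(2536/225) = -367/1268; β = (5·5 − (1/5)·(-1))/(2536/225) = 2835/1268.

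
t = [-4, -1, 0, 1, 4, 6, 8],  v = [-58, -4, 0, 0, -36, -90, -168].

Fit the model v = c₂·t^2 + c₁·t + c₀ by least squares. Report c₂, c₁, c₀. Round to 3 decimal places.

c₂ = -2.974, c₁ = 2.715, c₀ = 0.634

Entries of AᵀA: Σt^2·t^2 = 5906, Σt^2·t = 728, Σt^2 = 134, Σt·t = 134, Σt = 14, Σ1 = 7.
And Σt^2·v = -15500, Σt·v = -1792, Σv = -356.
Row-reducing yields c₂ = -741694/249429, c₁ = 677320/249429, c₀ = 52752/83143.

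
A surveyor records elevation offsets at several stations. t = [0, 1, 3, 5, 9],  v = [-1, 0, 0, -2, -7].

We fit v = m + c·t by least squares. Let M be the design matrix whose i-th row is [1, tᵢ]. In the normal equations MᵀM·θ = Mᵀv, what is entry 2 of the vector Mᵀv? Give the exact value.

-73

Entry 2 ↔ basis t, so (Mᵀv)_{2} = Σᵢ (t)·vᵢ = (0)·(-1) + (1)·(0) + (3)·(0) + (5)·(-2) + (9)·(-7) = -73.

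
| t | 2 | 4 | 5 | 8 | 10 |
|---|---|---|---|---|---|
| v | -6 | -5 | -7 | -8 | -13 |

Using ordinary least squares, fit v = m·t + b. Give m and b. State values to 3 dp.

m = -0.853, b = -2.853

Setting ∂/∂m … = 0 gives: 209·m + 29·b = -261;  29·m + 5·b = -39.
(Σt·t = 209, Σt = 29, Σ1 = 5, Σt·v = -261, Σv = -39.)
Determinant 209·5 − 29² = 204.
m = ((-261)·5 − 29·(-39))/204 = -29/34; b = (209·(-39) − 29·(-261))/204 = -97/34.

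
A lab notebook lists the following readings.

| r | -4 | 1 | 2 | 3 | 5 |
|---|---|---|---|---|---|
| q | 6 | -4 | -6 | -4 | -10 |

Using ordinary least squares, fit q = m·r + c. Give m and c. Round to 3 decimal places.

AᵀA·[m, c]ᵀ = Aᵀq reads: 55·m + 7·c = -102;  7·m + 5·c = -18.
det = 55·5 − 7² = 226.
m = ((-102)·5 − 7·(-18))/226 = -192/113; c = (55·(-18) − 7·(-102))/226 = -138/113.

m = -1.699, c = -1.221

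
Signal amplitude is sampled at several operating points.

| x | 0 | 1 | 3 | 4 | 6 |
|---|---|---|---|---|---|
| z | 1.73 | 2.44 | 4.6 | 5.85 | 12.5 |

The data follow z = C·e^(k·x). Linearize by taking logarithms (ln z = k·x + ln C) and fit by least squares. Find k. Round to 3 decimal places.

k = 0.323

Taking logs, ln z = k·x + ln C, so regress ln z on x.
Σx = 14.0000, Σ(x)² = 62.0000, Σln z = 7.2583, Σx·ln z = 27.6903.
Equations: 62.0000·k + 14.0000·ln C = 27.6903;  14.0000·k + 5·ln C = 7.2583.
Δ = 62.0000·5 − (14.0000)² = 114.0000; k = (27.6903·5 − 14.0000·7.2583)/114.0000 = 0.32311, ln C = (62.0000·7.2583 − 14.0000·27.6903)/114.0000 = 0.54696.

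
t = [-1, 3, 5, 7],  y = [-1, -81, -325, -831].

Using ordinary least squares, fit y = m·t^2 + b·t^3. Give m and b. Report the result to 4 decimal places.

With design matrix M, MᵀM = [[3108, 20174]; [20174, 134004]] and Mᵀy = [-49574, -327844]ᵀ.
Δ = 3108·134004 − 20174² = 9494156.
m = ((-49574)·134004 − 20174·(-327844))/9494156 = -1042480/339077; b = (3108·(-327844) − 20174·(-49574))/9494156 = -672617/339077.

m = -3.0745, b = -1.9837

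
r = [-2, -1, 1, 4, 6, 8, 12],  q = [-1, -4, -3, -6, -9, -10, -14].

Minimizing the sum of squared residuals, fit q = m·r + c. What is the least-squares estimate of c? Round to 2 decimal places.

Compute the Gram sums: Σr·r = 266, Σr = 28, Σ1 = 7.
And Σr·q = -323, Σq = -47.
So MᵀM·[m, c]ᵀ = Mᵀq: [[266, 28]; [28, 7]]·[m, c]ᵀ = [-323, -47]ᵀ.
Eliminating c: 7·(row 1) − 28·(row 2) gives 1078·m = 7·(-323) − 28·(-47) = -945, so m = -135/154.
Then c = ((-47) − 28·(-135/154))/7 = -247/77.

c = -3.21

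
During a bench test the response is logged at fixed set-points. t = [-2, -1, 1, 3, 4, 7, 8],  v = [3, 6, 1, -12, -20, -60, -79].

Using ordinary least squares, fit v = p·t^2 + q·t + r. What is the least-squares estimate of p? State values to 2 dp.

p = -1.05

Entries of AᵀA: Σt^2·t^2 = 6852, Σt^2·t = 938, Σt^2 = 144, Σt·t = 144, Σt = 20, Σ1 = 7.
For Aᵀv: Σt^2·v = -8405, Σt·v = -1179, Σv = -161.
Normal equations: [[6852, 938, 144]; [938, 144, 20]; [144, 20, 7]]·[p, q, r]ᵀ = [-8405, -1179, -161]ᵀ.
Solving the 3×3 system (Gaussian elimination) gives p = -11745/11158, q = -402067/212002, r = 431667/106001.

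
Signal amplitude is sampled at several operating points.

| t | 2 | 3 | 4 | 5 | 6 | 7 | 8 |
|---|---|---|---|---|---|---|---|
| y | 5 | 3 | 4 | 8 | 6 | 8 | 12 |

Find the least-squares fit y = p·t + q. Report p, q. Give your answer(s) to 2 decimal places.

p = 1.18, q = 0.68

Setting ∂/∂p … = 0 gives: 203·p + 35·q = 263;  35·p + 7·q = 46.
(Σt·t = 203, Σt = 35, Σ1 = 7, Σt·y = 263, Σy = 46.)
Δ = 203·7 − 35² = 196.
p = (263·7 − 35·46)/196 = 33/28; q = (203·46 − 35·263)/196 = 19/28.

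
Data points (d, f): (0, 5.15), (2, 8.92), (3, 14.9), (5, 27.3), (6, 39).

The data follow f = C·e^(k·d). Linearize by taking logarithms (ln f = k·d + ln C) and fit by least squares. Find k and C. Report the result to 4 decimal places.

k = 0.3421, C = 4.9787

Taking logs, ln f = k·d + ln C, so regress ln f on d.
AᵀA = [[74.0000, 16.0000]; [16.0000, 5]], rhs = [50.9965, 13.4991]ᵀ  (here Σd = 16.0000, Σ(d)² = 74.0000, Σln f = 13.4991, Σd·ln f = 50.9965).
Solving (det = 114.0000): k = 0.34208, ln C = 1.60517, so C = exp(1.60517) = 4.97873.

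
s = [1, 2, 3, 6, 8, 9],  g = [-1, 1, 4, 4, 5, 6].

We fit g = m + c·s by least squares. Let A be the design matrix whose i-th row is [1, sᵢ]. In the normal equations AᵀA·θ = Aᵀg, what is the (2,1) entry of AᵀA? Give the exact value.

29

Row 2 ↔ basis s, column 1 ↔ basis 1, so (AᵀA)_{2,1} = Σᵢ s = (1)·(1) + (2)·(1) + (3)·(1) + (6)·(1) + (8)·(1) + (9)·(1) = 29.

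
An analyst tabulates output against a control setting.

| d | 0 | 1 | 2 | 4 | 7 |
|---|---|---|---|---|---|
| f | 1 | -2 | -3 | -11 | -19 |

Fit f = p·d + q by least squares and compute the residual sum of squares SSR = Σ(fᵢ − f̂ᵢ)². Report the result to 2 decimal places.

Forming XᵀX = [[70, 14]; [14, 5]] and Xᵀf = [-185, -34]ᵀ gives XᵀX·[p, q]ᵀ = Xᵀf.
Eliminating q: 5·(row 1) − 14·(row 2) gives 154·p = 5·(-185) − 14·(-34) = -449, so p = -449/154.
Then q = ((-34) − 14·(-449/154))/5 = 15/11.
Residuals: -4/11, -69/154, 113/77, -54/77, 1/22; SSR = 459/154.

SSR = 2.98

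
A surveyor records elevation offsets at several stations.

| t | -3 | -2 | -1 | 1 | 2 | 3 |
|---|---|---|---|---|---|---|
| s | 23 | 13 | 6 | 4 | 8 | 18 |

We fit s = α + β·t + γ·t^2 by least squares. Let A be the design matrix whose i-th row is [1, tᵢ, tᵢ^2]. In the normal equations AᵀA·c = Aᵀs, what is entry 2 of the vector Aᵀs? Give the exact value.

Entry 2 ↔ basis t, so (Aᵀs)_{2} = Σᵢ (t)·sᵢ = (-3)·(23) + (-2)·(13) + (-1)·(6) + (1)·(4) + (2)·(8) + (3)·(18) = -27.

-27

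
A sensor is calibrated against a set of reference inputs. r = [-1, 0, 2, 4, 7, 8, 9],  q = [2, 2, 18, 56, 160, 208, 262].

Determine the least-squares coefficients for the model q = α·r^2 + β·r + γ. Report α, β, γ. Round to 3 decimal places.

α = 3.025, β = 1.636, γ = 1.466

Normal-equation sums: Σr^2·r^2 = 13331, Σr^2·r = 1655, Σr^2 = 215, Σr·r = 215, Σr = 29, Σ1 = 7.
And Σr^2·q = 43344, Σr·q = 5400, Σq = 708.
Normal equations: [[13331, 1655, 215]; [1655, 215, 29]; [215, 29, 7]]·[α, β, γ]ᵀ = [43344, 5400, 708]ᵀ.
Solving the 3×3 system (Gaussian elimination) gives α = 13614/4501, β = 7362/4501, γ = 6600/4501.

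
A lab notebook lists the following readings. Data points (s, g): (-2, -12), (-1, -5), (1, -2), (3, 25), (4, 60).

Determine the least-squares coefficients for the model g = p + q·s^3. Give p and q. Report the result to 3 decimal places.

p = -3.425, q = 1.001

MᵀM·[p, q]ᵀ = Mᵀg reads: 5·p + 83·q = 66;  83·p + 4891·q = 4614.
Eliminating q: 4891·(row 1) − 83·(row 2) gives 17566·p = 4891·66 − 83·4614 = -60156, so p = -30078/8783.
Then q = (4614 − 83·(-30078/8783))/4891 = 8796/8783.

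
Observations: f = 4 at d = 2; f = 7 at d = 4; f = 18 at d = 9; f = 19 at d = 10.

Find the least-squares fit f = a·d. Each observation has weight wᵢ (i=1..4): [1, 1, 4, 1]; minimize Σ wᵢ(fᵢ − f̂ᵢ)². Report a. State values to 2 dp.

a = 1.97

Entries of XᵀWX: Σwᵢ·d·d = 444.
And Σwᵢ·d·f = 874.
Normal equations: [[444]]·[a]ᵀ = [874]ᵀ.
a = 874/444 = 1.96847.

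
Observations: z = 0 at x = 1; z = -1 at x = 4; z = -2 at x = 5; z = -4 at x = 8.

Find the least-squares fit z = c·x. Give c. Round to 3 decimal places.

AᵀA·[c]ᵀ = Aᵀz reads: 106·c = -46.
Hence c = -46 / 106 ≈ -0.433962.

c = -0.434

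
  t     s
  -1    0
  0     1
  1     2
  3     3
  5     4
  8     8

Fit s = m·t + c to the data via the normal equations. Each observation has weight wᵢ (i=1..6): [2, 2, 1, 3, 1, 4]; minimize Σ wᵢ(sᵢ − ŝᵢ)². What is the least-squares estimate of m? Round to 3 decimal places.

Sums needed: Σwᵢ·t·t = 311, Σwᵢ·t = 45, Σwᵢ·1 = 13.
And Σwᵢ·t·s = 305, Σwᵢ·s = 49.
Normal equations: [[311, 45]; [45, 13]]·[m, c]ᵀ = [305, 49]ᵀ.
Eliminating c: 13·(row 1) − 45·(row 2) gives 2018·m = 13·305 − 45·49 = 1760, so m = 880/1009.
Then c = (49 − 45·(880/1009))/13 = 757/1009.

m = 0.872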